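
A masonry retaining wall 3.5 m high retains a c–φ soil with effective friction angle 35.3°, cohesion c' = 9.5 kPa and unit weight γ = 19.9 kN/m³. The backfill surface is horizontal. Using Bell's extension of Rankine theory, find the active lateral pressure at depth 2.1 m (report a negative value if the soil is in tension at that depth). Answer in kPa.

K_a = (1 − sin φ)/(1 + sin φ) = 0.2675.
σ_a = K_a γ z − 2c√K_a = 0.2675×19.9×2.1 − 2×9.5×0.5172 = 1.353 kPa.

1.35 kPa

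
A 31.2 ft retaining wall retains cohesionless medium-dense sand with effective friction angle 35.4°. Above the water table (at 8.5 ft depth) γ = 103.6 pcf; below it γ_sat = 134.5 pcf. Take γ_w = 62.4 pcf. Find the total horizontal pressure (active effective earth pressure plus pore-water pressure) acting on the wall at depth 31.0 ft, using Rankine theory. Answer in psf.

2070 psf

K_a = (1 − sin φ)/(1 + sin φ) = 0.2664.
γ' = 134.5 − 62.4 = 72.10 pcf.
Effective vertical stress at 31.0 ft: σ'_v = 103.6×8.5 + 72.10×22.5 = 2503 psf.
σ'_h = K_a σ'_v = 0.2664 × 2503 = 666.8 psf; u = γ_w × 22.5 = 1404 psf.
Total σ_h = 666.8 + 1404 = 2071 psf.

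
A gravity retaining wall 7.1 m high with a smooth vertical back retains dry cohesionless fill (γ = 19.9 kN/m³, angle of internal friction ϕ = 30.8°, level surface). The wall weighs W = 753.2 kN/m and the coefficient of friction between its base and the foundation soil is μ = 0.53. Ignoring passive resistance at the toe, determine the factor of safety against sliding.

2.47

K_a = tan²(45° − 30.8°/2) = 0.3227.
P_a = ½K_aγH² = 0.5×0.3227×19.9×7.1² = 161.9 kN/m, acting at H/3 = 2.367 m above the base.
FS_sliding = μW / P_a = 0.53×753.2 / 161.9 = 2.466.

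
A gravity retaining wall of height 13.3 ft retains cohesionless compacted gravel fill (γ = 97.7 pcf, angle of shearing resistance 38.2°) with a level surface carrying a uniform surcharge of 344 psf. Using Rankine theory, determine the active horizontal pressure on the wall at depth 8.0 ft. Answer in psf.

K_a = (1 − sin φ)/(1 + sin φ) = 0.2358.
σ_v = γz + q = 97.7 × 8.0 + 344 = 1126 psf.
σ_h = K_a σ_v = 0.2358 × 1126 = 265.4 psf.

265 psf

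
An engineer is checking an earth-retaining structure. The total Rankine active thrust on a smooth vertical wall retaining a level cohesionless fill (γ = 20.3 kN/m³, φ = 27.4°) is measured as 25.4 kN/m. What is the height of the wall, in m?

K_a = 0.3697. P_a = ½ K_a γ H² ⇒ H = √(2P_a/(K_a γ)).
H = √(2×25.4/(0.3697×20.3)) = 2.602 m.

2.60 m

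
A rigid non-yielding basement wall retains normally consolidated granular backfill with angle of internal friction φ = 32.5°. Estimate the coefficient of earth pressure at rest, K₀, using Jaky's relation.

0.463

K₀ = 1 − sin φ' = 1 − sin 32.5° = 0.4627.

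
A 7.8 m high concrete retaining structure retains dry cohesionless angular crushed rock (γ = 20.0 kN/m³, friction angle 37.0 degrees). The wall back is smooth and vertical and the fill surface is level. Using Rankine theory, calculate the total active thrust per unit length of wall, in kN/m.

K_a = tan²(45° − φ/2) = 0.2486.
P_a = ½ K_a γ H² = 0.5 × 0.2486 × 20.0 × 7.8² = 151.2 kN/m.

151 kN/m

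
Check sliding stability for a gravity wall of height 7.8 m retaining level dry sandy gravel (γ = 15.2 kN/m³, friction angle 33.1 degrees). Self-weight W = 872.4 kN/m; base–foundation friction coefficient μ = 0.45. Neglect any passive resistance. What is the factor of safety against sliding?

K_a = tan²(45° − 33.1°/2) = 0.2936.
P_a = ½K_aγH² = 0.5×0.2936×15.2×7.8² = 135.7 kN/m, acting at H/3 = 2.600 m above the base.
FS_sliding = μW / P_a = 0.45×872.4 / 135.7 = 2.892.

2.89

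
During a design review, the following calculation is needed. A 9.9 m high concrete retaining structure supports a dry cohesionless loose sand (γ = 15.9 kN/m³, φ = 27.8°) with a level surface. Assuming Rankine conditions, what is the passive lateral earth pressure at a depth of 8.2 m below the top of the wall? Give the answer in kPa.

358 kPa

K_p = (1 + sin φ)/(1 − sin φ) = 2.748.
σ_h = K_p γ z = 2.748 × 15.9 × 8.2 = 358.3 kPa.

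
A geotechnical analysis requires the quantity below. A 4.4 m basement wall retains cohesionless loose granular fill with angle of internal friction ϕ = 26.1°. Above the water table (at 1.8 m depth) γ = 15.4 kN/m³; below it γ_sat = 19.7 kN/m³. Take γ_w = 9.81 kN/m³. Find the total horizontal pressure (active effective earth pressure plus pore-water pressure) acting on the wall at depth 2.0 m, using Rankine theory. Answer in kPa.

K_a = (1 − sin φ)/(1 + sin φ) = 0.3889.
γ' = 19.7 − 9.81 = 9.890 kN/m³.
Effective vertical stress at 2.0 m: σ'_v = 15.4×1.8 + 9.890×0.200 = 29.70 kPa.
σ'_h = K_a σ'_v = 0.3889 × 29.70 = 11.55 kPa; u = γ_w × 0.200 = 1.962 kPa.
Total σ_h = 11.55 + 1.962 = 13.51 kPa.

13.5 kPa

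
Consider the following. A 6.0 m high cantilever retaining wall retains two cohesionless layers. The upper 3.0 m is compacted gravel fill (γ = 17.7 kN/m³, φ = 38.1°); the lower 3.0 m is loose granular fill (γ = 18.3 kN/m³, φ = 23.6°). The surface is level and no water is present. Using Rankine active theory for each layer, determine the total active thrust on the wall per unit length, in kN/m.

122 kN/m

K_a1 = tan²(45°−38.1°/2) = 0.2368; K_a2 = tan²(45°−23.6°/2) = 0.4282.
Layer 1: σ at base = K_a1 γ₁ h₁ = 12.58 kPa; P₁ = ½×12.58×3.0 = 18.86.
Layer 2: σ_v at top = γ₁h₁ = 53.10; σ_h top = K_a2×53.10 = 22.74; σ_h base = K_a2×(53.10+18.3×3.0) = 46.25.
P₂ = ½(22.74+46.25)×3.0 = 103.5. Total P_a = 18.86+103.5 = 122.3 kN/m.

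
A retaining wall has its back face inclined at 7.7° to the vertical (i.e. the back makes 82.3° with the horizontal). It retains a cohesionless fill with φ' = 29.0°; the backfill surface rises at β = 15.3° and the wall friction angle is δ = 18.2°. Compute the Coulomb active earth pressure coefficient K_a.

0.473

K_a = sin²(α+φ) / [sin²α · sin(α−δ) · (1 + √{sin(φ+δ)sin(φ−β) / (sin(α−δ)sin(α+β))})²].
With α = 82.3°, φ = 29.0°, δ = 18.2°, β = 15.3°: K_a = 0.4729.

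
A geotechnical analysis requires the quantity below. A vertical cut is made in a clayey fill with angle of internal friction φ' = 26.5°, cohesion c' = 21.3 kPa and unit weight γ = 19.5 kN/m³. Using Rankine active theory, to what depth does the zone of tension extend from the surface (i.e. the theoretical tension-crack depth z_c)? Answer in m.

K_a = tan²(45° − 26.5°/2) = 0.3829; √K_a = 0.6188.
The active pressure is zero where K_a γ z = 2c√K_a, so z_c = 2c/(γ√K_a) = 2×21.3/(19.5×0.6188) = 3.530 m.

3.53 m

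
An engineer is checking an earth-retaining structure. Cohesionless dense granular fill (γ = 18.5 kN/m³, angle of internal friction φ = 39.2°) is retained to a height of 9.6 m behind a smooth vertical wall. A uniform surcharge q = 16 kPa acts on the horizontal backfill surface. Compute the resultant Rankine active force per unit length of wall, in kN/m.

227 kN/m

K_a = tan²(45° − φ/2) = 0.2255.
Soil triangle: ½ K_a γ H² = 0.5×0.2255×18.5×9.6² = 192.2 kN/m.
Surcharge rectangle: K_a q H = 0.2255×16×9.6 = 34.63 kN/m.
Total = 192.2 + 34.63 = 226.8 kN/m.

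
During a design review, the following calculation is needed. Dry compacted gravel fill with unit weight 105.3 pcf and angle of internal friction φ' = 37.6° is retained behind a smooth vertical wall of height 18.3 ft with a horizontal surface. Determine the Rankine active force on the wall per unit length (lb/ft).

4270 lb/ft

K_a = tan²(45° − φ/2) = 0.2421.
P_a = ½ K_a γ H² = 0.5 × 0.2421 × 105.3 × 18.3² = 4269 lb/ft.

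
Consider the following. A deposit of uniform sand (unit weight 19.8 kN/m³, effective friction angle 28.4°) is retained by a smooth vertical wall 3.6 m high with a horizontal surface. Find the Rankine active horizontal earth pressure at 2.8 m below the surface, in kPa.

19.7 kPa

K_a = (1 − sin φ)/(1 + sin φ) = 0.3554.
σ_h = K_a γ z = 0.3554 × 19.8 × 2.8 = 19.70 kPa.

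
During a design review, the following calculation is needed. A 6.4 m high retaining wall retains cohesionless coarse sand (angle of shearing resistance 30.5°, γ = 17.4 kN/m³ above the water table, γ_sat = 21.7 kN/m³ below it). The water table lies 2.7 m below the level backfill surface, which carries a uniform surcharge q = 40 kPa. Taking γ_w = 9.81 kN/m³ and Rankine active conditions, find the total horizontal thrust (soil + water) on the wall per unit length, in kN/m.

255 kN/m

K_a = tan²(45° − φ/2) = 0.3267.
γ' = 21.7 − 9.81 = 11.89 kN/m³. h₂ = H − d_w = 3.7 m.
σ'_h: at surface K_a·q = 13.07; at WT K_a(q+γd_w) = 28.41; at base K_a(q+γd_w+γ'h₂) = 42.78 kPa.
P₁ = ½(13.07+28.41)×2.7 = 56.00; P₂ = ½(28.41+42.78)×3.7 = 131.7; P_w = ½γ_w h₂² = 67.15.
Total = 56.00+131.7+67.15 = 254.9 kN/m.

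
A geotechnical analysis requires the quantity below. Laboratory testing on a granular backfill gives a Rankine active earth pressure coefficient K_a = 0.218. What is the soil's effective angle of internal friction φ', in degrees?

39.9°

K_a = tan²(45° − φ/2) ⇒ 45° − φ/2 = arctan(√0.218) = 25.03°.
φ = 2(45° − 25.03°) = 39.94°.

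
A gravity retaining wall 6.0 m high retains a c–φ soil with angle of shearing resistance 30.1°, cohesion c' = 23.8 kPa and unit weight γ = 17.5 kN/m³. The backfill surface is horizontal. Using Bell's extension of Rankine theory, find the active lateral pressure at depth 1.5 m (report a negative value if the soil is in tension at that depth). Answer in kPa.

-18.7 kPa

K_a = (1 − sin φ)/(1 + sin φ) = 0.3320.
σ_a = K_a γ z − 2c√K_a = 0.3320×17.5×1.5 − 2×23.8×0.5762 = -18.71 kPa.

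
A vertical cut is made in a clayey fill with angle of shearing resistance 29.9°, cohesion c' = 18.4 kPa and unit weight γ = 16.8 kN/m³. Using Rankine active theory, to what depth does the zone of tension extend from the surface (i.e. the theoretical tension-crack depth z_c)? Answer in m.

3.79 m

K_a = tan²(45° − 29.9°/2) = 0.3347; √K_a = 0.5785.
The active pressure is zero where K_a γ z = 2c√K_a, so z_c = 2c/(γ√K_a) = 2×18.4/(16.8×0.5785) = 3.786 m.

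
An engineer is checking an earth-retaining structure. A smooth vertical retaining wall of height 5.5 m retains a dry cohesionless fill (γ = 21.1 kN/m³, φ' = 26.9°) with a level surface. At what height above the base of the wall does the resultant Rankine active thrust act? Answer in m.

1.83 m

K_a = 0.3770.
The pressure distribution is triangular, so the resultant acts at H/3 above the base = 5.5/3 = 1.833 m.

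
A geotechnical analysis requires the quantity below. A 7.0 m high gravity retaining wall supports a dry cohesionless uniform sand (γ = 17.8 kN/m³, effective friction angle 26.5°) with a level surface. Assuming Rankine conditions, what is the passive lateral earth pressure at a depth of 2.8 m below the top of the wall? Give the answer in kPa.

130 kPa

K_p = (1 + sin φ)/(1 − sin φ) = 2.611.
σ_h = K_p γ z = 2.611 × 17.8 × 2.8 = 130.2 kPa.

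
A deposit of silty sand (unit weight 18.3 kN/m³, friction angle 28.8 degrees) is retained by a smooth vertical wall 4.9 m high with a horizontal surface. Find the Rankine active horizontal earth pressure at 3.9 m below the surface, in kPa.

25.0 kPa

K_a = (1 − sin φ)/(1 + sin φ) = 0.3498.
σ_h = K_a γ z = 0.3498 × 18.3 × 3.9 = 24.96 kPa.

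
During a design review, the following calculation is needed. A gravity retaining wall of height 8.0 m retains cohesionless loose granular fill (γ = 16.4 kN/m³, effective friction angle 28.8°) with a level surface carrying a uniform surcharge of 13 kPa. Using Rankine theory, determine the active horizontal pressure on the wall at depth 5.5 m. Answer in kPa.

K_a = (1 − sin φ)/(1 + sin φ) = 0.3498.
σ_v = γz + q = 16.4 × 5.5 + 13 = 103.2 kPa.
σ_h = K_a σ_v = 0.3498 × 103.2 = 36.09 kPa.

36.1 kPa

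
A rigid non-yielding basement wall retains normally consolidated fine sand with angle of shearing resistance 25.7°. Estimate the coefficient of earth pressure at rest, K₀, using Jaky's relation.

K₀ = 1 − sin φ' = 1 − sin 25.7° = 0.5663.

0.566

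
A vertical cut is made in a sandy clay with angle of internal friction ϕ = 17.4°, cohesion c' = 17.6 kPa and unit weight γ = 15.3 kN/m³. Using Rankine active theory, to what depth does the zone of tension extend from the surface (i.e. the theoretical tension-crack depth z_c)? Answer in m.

K_a = tan²(45° − 17.4°/2) = 0.5396; √K_a = 0.7346.
The active pressure is zero where K_a γ z = 2c√K_a, so z_c = 2c/(γ√K_a) = 2×17.6/(15.3×0.7346) = 3.132 m.

3.13 m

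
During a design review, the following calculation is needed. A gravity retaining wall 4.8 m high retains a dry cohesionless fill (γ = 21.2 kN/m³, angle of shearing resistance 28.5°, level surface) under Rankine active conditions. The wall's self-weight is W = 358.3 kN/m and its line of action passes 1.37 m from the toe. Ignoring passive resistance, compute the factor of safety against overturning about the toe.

K_a = tan²(45° − 28.5°/2) = 0.3540.
P_a = ½K_aγH² = 0.5×0.3540×21.2×4.8² = 86.44 kN/m, acting at H/3 = 1.600 m above the base.
Overturning moment M_o = P_a × H/3 = 86.44 × 1.600 = 138.3.
Resisting moment M_r = W × 1.37 = 358.3 × 1.37 = 490.9.
FS_overturning = M_r/M_o = 490.9/138.3 = 3.549.

3.55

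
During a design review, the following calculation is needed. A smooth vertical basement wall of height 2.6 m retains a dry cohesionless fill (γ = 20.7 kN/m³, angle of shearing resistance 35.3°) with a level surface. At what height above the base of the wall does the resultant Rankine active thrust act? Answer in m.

K_a = 0.2675.
The pressure distribution is triangular, so the resultant acts at H/3 above the base = 2.6/3 = 0.8667 m.

0.867 m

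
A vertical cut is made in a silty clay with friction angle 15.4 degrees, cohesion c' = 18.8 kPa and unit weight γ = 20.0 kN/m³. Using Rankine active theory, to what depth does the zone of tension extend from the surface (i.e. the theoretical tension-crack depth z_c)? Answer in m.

2.47 m

K_a = tan²(45° − 15.4°/2) = 0.5803; √K_a = 0.7618.
The active pressure is zero where K_a γ z = 2c√K_a, so z_c = 2c/(γ√K_a) = 2×18.8/(20.0×0.7618) = 2.468 m.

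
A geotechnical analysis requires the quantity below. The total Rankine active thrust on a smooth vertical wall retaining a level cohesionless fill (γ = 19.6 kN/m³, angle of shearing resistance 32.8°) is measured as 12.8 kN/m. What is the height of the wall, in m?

K_a = 0.2973. P_a = ½ K_a γ H² ⇒ H = √(2P_a/(K_a γ)).
H = √(2×12.8/(0.2973×19.6)) = 2.096 m.

2.10 m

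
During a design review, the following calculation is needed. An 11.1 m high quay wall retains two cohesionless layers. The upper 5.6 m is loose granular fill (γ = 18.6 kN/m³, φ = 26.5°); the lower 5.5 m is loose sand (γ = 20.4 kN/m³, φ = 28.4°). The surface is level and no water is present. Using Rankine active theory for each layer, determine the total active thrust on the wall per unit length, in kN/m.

K_a1 = tan²(45°−26.5°/2) = 0.3829; K_a2 = tan²(45°−28.4°/2) = 0.3554.
Layer 1: σ at base = K_a1 γ₁ h₁ = 39.89 kPa; P₁ = ½×39.89×5.6 = 111.7.
Layer 2: σ_v at top = γ₁h₁ = 104.2; σ_h top = K_a2×104.2 = 37.01; σ_h base = K_a2×(104.2+20.4×5.5) = 76.89.
P₂ = ½(37.01+76.89)×5.5 = 313.2. Total P_a = 111.7+313.2 = 424.9 kN/m.

425 kN/m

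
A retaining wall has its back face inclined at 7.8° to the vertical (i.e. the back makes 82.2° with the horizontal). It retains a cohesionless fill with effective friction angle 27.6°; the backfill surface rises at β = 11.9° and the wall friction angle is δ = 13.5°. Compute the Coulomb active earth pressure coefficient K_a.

0.468

K_a = sin²(α+φ) / [sin²α · sin(α−δ) · (1 + √{sin(φ+δ)sin(φ−β) / (sin(α−δ)sin(α+β))})²].
With α = 82.2°, φ = 27.6°, δ = 13.5°, β = 11.9°: K_a = 0.4684.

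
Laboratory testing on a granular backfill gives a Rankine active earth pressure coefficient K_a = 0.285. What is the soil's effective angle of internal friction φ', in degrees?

K_a = tan²(45° − φ/2) ⇒ 45° − φ/2 = arctan(√0.285) = 28.10°.
φ = 2(45° − 28.10°) = 33.81°.

33.8°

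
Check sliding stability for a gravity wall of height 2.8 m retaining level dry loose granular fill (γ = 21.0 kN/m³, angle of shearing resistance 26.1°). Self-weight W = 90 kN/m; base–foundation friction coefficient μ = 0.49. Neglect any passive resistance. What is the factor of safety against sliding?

1.38

K_a = tan²(45° − 26.1°/2) = 0.3889.
P_a = ½K_aγH² = 0.5×0.3889×21.0×2.8² = 32.02 kN/m, acting at H/3 = 0.9333 m above the base.
FS_sliding = μW / P_a = 0.49×90 / 32.02 = 1.377.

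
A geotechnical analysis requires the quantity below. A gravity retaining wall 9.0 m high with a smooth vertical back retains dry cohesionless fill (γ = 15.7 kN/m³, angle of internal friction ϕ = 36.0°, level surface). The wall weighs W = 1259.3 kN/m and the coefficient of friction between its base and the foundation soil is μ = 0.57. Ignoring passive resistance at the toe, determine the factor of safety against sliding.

K_a = tan²(45° − 36.0°/2) = 0.2596.
P_a = ½K_aγH² = 0.5×0.2596×15.7×9.0² = 165.1 kN/m, acting at H/3 = 3.000 m above the base.
FS_sliding = μW / P_a = 0.57×1259.3 / 165.1 = 4.348.

4.35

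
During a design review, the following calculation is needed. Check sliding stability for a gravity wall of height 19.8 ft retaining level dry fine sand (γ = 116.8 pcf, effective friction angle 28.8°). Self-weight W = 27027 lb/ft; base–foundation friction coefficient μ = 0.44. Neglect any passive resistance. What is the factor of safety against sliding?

1.49

K_a = tan²(45° − 28.8°/2) = 0.3498.
P_a = ½K_aγH² = 0.5×0.3498×116.8×19.8² = 8008 lb/ft, acting at H/3 = 6.600 ft above the base.
FS_sliding = μW / P_a = 0.44×27027 / 8008 = 1.485.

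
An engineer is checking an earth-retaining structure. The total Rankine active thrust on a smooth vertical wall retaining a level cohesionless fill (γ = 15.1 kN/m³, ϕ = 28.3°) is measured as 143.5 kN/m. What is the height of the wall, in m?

7.30 m

K_a = 0.3568. P_a = ½ K_a γ H² ⇒ H = √(2P_a/(K_a γ)).
H = √(2×143.5/(0.3568×15.1)) = 7.299 m.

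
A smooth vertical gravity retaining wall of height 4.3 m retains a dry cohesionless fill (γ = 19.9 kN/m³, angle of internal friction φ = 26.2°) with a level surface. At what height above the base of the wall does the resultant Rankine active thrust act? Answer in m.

1.43 m

K_a = 0.3874.
The pressure distribution is triangular, so the resultant acts at H/3 above the base = 4.3/3 = 1.433 m.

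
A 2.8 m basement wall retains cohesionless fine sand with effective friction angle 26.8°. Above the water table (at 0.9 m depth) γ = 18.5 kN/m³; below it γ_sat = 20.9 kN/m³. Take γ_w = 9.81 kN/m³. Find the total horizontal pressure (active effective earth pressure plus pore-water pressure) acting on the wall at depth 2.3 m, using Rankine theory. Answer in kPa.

25.9 kPa

K_a = (1 − sin φ)/(1 + sin φ) = 0.3785.
γ' = 20.9 − 9.81 = 11.09 kN/m³.
Effective vertical stress at 2.3 m: σ'_v = 18.5×0.9 + 11.09×1.40 = 32.18 kPa.
σ'_h = K_a σ'_v = 0.3785 × 32.18 = 12.18 kPa; u = γ_w × 1.40 = 13.73 kPa.
Total σ_h = 12.18 + 13.73 = 25.91 kPa.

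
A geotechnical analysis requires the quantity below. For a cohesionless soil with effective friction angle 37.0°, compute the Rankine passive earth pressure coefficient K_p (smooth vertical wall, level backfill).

K_p = (1 + sin φ)/(1 − sin φ) = tan²(45° + 37.0°/2) = 4.023.

4.02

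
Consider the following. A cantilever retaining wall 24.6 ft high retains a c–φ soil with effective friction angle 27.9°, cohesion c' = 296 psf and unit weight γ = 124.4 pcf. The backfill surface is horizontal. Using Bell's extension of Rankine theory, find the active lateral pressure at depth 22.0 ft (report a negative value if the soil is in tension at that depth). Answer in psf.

636 psf

K_a = (1 − sin φ)/(1 + sin φ) = 0.3625.
σ_a = K_a γ z − 2c√K_a = 0.3625×124.4×22.0 − 2×296×0.6020 = 635.6 psf.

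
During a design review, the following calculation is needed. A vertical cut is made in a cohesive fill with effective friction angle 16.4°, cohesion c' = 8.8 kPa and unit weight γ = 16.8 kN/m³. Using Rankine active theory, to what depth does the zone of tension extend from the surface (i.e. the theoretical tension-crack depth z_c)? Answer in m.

K_a = tan²(45° − 16.4°/2) = 0.5596; √K_a = 0.7481.
The active pressure is zero where K_a γ z = 2c√K_a, so z_c = 2c/(γ√K_a) = 2×8.8/(16.8×0.7481) = 1.400 m.

1.40 m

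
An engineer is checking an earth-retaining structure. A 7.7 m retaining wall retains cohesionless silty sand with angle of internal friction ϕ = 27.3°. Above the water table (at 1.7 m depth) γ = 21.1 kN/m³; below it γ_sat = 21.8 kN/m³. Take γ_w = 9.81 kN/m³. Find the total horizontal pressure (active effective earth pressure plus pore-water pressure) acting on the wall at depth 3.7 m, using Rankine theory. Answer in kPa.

41.8 kPa

K_a = (1 − sin φ)/(1 + sin φ) = 0.3711.
γ' = 21.8 − 9.81 = 11.99 kN/m³.
Effective vertical stress at 3.7 m: σ'_v = 21.1×1.7 + 11.99×2.00 = 59.85 kPa.
σ'_h = K_a σ'_v = 0.3711 × 59.85 = 22.21 kPa; u = γ_w × 2.00 = 19.62 kPa.
Total σ_h = 22.21 + 19.62 = 41.83 kPa.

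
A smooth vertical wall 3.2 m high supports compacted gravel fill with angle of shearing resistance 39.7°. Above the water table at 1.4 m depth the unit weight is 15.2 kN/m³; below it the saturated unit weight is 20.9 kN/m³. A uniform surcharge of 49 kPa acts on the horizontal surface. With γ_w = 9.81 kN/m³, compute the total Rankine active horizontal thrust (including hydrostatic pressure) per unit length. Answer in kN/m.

K_a = tan²(45° − φ/2) = 0.2204.
γ' = 20.9 − 9.81 = 11.09 kN/m³. h₂ = H − d_w = 1.8 m.
σ'_h: at surface K_a·q = 10.80; at WT K_a(q+γd_w) = 15.49; at base K_a(q+γd_w+γ'h₂) = 19.89 kPa.
P₁ = ½(10.80+15.49)×1.4 = 18.40; P₂ = ½(15.49+19.89)×1.8 = 31.85; P_w = ½γ_w h₂² = 15.89.
Total = 18.40+31.85+15.89 = 66.14 kN/m.

66.1 kN/m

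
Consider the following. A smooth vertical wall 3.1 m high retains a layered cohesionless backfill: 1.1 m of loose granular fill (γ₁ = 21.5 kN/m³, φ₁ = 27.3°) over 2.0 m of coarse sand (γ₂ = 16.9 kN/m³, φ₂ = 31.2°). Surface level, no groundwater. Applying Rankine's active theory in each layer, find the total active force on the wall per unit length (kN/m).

K_a1 = tan²(45°−27.3°/2) = 0.3711; K_a2 = tan²(45°−31.2°/2) = 0.3175.
Layer 1: σ at base = K_a1 γ₁ h₁ = 8.777 kPa; P₁ = ½×8.777×1.1 = 4.827.
Layer 2: σ_v at top = γ₁h₁ = 23.65; σ_h top = K_a2×23.65 = 7.509; σ_h base = K_a2×(23.65+16.9×2.0) = 18.24.
P₂ = ½(7.509+18.24)×2.0 = 25.75. Total P_a = 4.827+25.75 = 30.58 kN/m.

30.6 kN/m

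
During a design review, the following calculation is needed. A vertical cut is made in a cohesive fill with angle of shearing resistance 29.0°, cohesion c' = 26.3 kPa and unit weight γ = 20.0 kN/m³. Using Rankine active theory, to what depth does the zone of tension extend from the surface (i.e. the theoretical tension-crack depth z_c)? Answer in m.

K_a = tan²(45° − 29.0°/2) = 0.3470; √K_a = 0.5890.
The active pressure is zero where K_a γ z = 2c√K_a, so z_c = 2c/(γ√K_a) = 2×26.3/(20.0×0.5890) = 4.465 m.

4.46 m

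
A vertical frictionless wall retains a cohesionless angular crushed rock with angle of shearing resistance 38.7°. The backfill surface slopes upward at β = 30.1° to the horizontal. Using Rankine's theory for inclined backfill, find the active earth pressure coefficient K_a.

K_a = cos β · (cos β − √(cos²β − cos²φ)) / (cos β + √(cos²β − cos²φ)).
cos β = 0.8652, cos φ = 0.7804, √(cos²β − cos²φ) = 0.3734.
K_a = 0.8652 × (0.8652 − 0.3734)/(0.8652 + 0.3734) = 0.3435.

0.344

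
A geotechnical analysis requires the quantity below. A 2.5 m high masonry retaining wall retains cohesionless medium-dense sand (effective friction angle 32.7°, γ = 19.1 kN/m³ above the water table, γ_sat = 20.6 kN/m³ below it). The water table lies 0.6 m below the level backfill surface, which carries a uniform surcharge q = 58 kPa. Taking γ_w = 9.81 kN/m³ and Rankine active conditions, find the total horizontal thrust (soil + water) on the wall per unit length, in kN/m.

74.3 kN/m

K_a = tan²(45° − φ/2) = 0.2985.
γ' = 20.6 − 9.81 = 10.79 kN/m³. h₂ = H − d_w = 1.9 m.
σ'_h: at surface K_a·q = 17.31; at WT K_a(q+γd_w) = 20.73; at base K_a(q+γd_w+γ'h₂) = 26.85 kPa.
P₁ = ½(17.31+20.73)×0.6 = 11.41; P₂ = ½(20.73+26.85)×1.9 = 45.21; P_w = ½γ_w h₂² = 17.71.
Total = 11.41+45.21+17.71 = 74.33 kN/m.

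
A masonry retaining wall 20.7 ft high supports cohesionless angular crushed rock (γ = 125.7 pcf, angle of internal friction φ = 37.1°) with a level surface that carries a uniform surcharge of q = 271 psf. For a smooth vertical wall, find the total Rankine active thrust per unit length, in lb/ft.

8050 lb/ft

K_a = tan²(45° − φ/2) = 0.2475.
Soil triangle: ½ K_a γ H² = 0.5×0.2475×125.7×20.7² = 6665 lb/ft.
Surcharge rectangle: K_a q H = 0.2475×271×20.7 = 1388 lb/ft.
Total = 6665 + 1388 = 8054 lb/ft.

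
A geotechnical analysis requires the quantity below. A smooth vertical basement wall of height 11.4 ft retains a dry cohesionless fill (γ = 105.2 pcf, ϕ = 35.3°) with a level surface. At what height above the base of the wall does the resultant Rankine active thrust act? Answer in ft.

K_a = 0.2675.
The pressure distribution is triangular, so the resultant acts at H/3 above the base = 11.4/3 = 3.800 ft.

3.80 ft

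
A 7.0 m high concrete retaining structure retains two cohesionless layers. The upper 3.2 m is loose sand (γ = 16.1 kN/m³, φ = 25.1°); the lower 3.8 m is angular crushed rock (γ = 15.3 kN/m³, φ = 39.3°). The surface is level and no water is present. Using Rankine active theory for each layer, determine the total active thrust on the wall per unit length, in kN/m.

K_a1 = tan²(45°−25.1°/2) = 0.4043; K_a2 = tan²(45°−39.3°/2) = 0.2245.
Layer 1: σ at base = K_a1 γ₁ h₁ = 20.83 kPa; P₁ = ½×20.83×3.2 = 33.33.
Layer 2: σ_v at top = γ₁h₁ = 51.52; σ_h top = K_a2×51.52 = 11.56; σ_h base = K_a2×(51.52+15.3×3.8) = 24.61.
P₂ = ½(11.56+24.61)×3.8 = 68.74. Total P_a = 33.33+68.74 = 102.1 kN/m.

102 kN/m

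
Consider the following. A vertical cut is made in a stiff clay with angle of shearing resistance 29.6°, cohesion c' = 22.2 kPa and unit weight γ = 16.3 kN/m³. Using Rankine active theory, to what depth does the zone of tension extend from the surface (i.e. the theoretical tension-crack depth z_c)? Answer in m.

4.68 m

K_a = tan²(45° − 29.6°/2) = 0.3387; √K_a = 0.5820.
The active pressure is zero where K_a γ z = 2c√K_a, so z_c = 2c/(γ√K_a) = 2×22.2/(16.3×0.5820) = 4.680 m.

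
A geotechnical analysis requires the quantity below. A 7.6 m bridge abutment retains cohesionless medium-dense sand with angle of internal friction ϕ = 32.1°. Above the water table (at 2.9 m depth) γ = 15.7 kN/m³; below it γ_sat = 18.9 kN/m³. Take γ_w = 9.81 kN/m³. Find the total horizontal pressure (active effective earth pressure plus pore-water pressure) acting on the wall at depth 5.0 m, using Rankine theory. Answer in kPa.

K_a = (1 − sin φ)/(1 + sin φ) = 0.3060.
γ' = 18.9 − 9.81 = 9.090 kN/m³.
Effective vertical stress at 5.0 m: σ'_v = 15.7×2.9 + 9.090×2.10 = 64.62 kPa.
σ'_h = K_a σ'_v = 0.3060 × 64.62 = 19.77 kPa; u = γ_w × 2.10 = 20.60 kPa.
Total σ_h = 19.77 + 20.60 = 40.37 kPa.

40.4 kPa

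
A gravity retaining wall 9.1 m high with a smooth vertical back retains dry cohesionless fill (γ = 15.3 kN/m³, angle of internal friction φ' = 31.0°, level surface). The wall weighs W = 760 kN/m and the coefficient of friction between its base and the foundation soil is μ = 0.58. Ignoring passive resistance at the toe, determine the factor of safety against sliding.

K_a = tan²(45° − 31.0°/2) = 0.3201.
P_a = ½K_aγH² = 0.5×0.3201×15.3×9.1² = 202.8 kN/m, acting at H/3 = 3.033 m above the base.
FS_sliding = μW / P_a = 0.58×760 / 202.8 = 2.174.

2.17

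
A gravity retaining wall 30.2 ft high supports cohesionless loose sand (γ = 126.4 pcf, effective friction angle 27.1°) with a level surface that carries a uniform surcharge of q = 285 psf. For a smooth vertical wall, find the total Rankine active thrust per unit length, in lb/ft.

24800 lb/ft

K_a = tan²(45° − φ/2) = 0.3741.
Soil triangle: ½ K_a γ H² = 0.5×0.3741×126.4×30.2² = 21560 lb/ft.
Surcharge rectangle: K_a q H = 0.3741×285×30.2 = 3219 lb/ft.
Total = 21560 + 3219 = 24780 lb/ft.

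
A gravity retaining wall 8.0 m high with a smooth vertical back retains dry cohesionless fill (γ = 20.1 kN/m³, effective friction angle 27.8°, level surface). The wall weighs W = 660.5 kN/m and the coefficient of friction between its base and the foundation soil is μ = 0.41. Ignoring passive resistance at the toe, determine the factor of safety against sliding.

1.16

K_a = tan²(45° − 27.8°/2) = 0.3639.
P_a = ½K_aγH² = 0.5×0.3639×20.1×8.0² = 234.1 kN/m, acting at H/3 = 2.667 m above the base.
FS_sliding = μW / P_a = 0.41×660.5 / 234.1 = 1.157.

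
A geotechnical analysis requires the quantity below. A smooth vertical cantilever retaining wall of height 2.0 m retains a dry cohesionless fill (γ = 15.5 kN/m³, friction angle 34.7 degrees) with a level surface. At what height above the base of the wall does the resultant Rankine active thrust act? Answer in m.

K_a = 0.2745.
The pressure distribution is triangular, so the resultant acts at H/3 above the base = 2.0/3 = 0.6667 m.

0.667 m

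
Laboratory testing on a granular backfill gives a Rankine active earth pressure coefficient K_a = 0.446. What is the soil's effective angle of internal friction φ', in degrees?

22.5°

K_a = tan²(45° − φ/2) ⇒ 45° − φ/2 = arctan(√0.446) = 33.74°.
φ = 2(45° − 33.74°) = 22.53°.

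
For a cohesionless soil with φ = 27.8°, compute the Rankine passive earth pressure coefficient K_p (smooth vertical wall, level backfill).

2.75

K_p = (1 + sin φ)/(1 − sin φ) = tan²(45° + 27.8°/2) = 2.748.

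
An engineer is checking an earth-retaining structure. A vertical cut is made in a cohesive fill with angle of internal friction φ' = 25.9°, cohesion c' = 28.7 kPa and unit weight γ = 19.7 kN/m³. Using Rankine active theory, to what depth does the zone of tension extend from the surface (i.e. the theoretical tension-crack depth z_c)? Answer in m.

K_a = tan²(45° − 25.9°/2) = 0.3920; √K_a = 0.6261.
The active pressure is zero where K_a γ z = 2c√K_a, so z_c = 2c/(γ√K_a) = 2×28.7/(19.7×0.6261) = 4.654 m.

4.65 m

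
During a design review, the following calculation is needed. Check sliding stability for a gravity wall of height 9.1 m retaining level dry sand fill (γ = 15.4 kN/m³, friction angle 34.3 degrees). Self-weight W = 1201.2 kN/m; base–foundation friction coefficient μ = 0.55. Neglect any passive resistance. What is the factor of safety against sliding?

3.71

K_a = tan²(45° − 34.3°/2) = 0.2792.
P_a = ½K_aγH² = 0.5×0.2792×15.4×9.1² = 178.0 kN/m, acting at H/3 = 3.033 m above the base.
FS_sliding = μW / P_a = 0.55×1201.2 / 178.0 = 3.712.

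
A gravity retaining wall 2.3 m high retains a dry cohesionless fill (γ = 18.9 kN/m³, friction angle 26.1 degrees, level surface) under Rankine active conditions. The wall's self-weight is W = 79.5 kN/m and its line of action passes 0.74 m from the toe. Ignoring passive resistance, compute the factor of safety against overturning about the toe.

3.95

K_a = tan²(45° − 26.1°/2) = 0.3889.
P_a = ½K_aγH² = 0.5×0.3889×18.9×2.3² = 19.44 kN/m, acting at H/3 = 0.7667 m above the base.
Overturning moment M_o = P_a × H/3 = 19.44 × 0.7667 = 14.91.
Resisting moment M_r = W × 0.74 = 79.5 × 0.74 = 58.83.
FS_overturning = M_r/M_o = 58.83/14.91 = 3.947.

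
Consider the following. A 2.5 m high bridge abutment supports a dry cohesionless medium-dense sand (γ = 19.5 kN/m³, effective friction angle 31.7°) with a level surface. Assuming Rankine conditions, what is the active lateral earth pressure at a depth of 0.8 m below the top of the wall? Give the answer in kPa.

4.85 kPa

K_a = (1 − sin φ)/(1 + sin φ) = 0.3111.
σ_h = K_a γ z = 0.3111 × 19.5 × 0.8 = 4.853 kPa.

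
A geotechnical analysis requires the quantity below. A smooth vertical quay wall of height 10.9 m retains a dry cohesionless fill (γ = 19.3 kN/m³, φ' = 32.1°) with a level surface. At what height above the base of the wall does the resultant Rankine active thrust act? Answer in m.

K_a = 0.3060.
The pressure distribution is triangular, so the resultant acts at H/3 above the base = 10.9/3 = 3.633 m.

3.63 m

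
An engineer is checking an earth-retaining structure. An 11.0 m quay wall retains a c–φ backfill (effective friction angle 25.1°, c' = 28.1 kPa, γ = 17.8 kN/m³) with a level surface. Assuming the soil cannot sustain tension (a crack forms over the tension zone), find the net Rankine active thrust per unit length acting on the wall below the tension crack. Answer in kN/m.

131 kN/m

K_a = 0.4043; √K_a = 0.6358.
Tension-crack depth z_c = 2c/(γ√K_a) = 2×28.1/(17.8×0.6358) = 4.966 m.
σ_a at base = K_a γ H − 2c√K_a = 0.4043×17.8×11.0 − 2×28.1×0.6358 = 43.43 kPa.
P_a = ½ × 43.43 × (H − z_c) = 0.5×43.43×6.034 = 131.0 kN/m.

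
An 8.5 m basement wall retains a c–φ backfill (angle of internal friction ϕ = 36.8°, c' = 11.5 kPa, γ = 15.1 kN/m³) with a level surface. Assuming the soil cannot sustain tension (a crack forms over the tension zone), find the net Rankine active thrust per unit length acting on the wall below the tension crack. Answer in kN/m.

56.4 kN/m

K_a = 0.2508; √K_a = 0.5008.
Tension-crack depth z_c = 2c/(γ√K_a) = 2×11.5/(15.1×0.5008) = 3.042 m.
σ_a at base = K_a γ H − 2c√K_a = 0.2508×15.1×8.5 − 2×11.5×0.5008 = 20.67 kPa.
P_a = ½ × 20.67 × (H − z_c) = 0.5×20.67×5.458 = 56.41 kN/m.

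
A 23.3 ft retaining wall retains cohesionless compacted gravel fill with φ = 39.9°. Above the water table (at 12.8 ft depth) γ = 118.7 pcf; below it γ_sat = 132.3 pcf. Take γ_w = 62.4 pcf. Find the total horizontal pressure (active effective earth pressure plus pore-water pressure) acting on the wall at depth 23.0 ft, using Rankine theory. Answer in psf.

1120 psf

K_a = (1 − sin φ)/(1 + sin φ) = 0.2184.
γ' = 132.3 − 62.4 = 69.90 pcf.
Effective vertical stress at 23.0 ft: σ'_v = 118.7×12.8 + 69.90×10.2 = 2232 psf.
σ'_h = K_a σ'_v = 0.2184 × 2232 = 487.6 psf; u = γ_w × 10.2 = 636.5 psf.
Total σ_h = 487.6 + 636.5 = 1124 psf.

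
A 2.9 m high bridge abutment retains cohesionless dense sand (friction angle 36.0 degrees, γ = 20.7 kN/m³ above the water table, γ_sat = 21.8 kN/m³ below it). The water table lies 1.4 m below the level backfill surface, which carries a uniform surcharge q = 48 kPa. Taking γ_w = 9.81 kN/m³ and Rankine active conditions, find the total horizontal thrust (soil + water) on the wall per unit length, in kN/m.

K_a = tan²(45° − φ/2) = 0.2596.
γ' = 21.8 − 9.81 = 11.99 kN/m³. h₂ = H − d_w = 1.5 m.
σ'_h: at surface K_a·q = 12.46; at WT K_a(q+γd_w) = 19.99; at base K_a(q+γd_w+γ'h₂) = 24.65 kPa.
P₁ = ½(12.46+19.99)×1.4 = 22.71; P₂ = ½(19.99+24.65)×1.5 = 33.48; P_w = ½γ_w h₂² = 11.04.
Total = 22.71+33.48+11.04 = 67.23 kN/m.

67.2 kN/m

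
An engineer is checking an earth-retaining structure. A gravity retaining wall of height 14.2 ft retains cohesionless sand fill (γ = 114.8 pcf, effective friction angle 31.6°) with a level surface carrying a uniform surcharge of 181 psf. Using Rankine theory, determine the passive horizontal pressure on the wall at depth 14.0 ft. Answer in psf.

K_p = (1 + sin φ)/(1 − sin φ) = 3.202.
σ_v = γz + q = 114.8 × 14.0 + 181 = 1788 psf.
σ_h = K_p σ_v = 3.202 × 1788 = 5725 psf.

5730 psf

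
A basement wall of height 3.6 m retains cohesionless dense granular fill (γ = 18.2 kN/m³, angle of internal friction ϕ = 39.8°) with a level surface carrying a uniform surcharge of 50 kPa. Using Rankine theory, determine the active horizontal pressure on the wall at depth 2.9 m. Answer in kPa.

22.6 kPa

K_a = (1 − sin φ)/(1 + sin φ) = 0.2194.
σ_v = γz + q = 18.2 × 2.9 + 50 = 102.8 kPa.
σ_h = K_a σ_v = 0.2194 × 102.8 = 22.55 kPa.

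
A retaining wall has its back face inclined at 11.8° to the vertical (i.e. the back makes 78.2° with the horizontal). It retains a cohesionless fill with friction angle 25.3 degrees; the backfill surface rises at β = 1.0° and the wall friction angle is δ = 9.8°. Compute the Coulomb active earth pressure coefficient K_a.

K_a = sin²(α+φ) / [sin²α · sin(α−δ) · (1 + √{sin(φ+δ)sin(φ−β) / (sin(α−δ)sin(α+β))})²].
With α = 78.2°, φ = 25.3°, δ = 9.8°, β = 1.0°: K_a = 0.4661.

0.466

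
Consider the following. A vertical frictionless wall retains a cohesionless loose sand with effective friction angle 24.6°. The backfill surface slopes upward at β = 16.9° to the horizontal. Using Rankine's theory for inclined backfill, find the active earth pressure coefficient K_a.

K_a = cos β · (cos β − √(cos²β − cos²φ)) / (cos β + √(cos²β − cos²φ)).
cos β = 0.9568, cos φ = 0.9092, √(cos²β − cos²φ) = 0.2980.
K_a = 0.9568 × (0.9568 − 0.2980)/(0.9568 + 0.2980) = 0.5024.

0.502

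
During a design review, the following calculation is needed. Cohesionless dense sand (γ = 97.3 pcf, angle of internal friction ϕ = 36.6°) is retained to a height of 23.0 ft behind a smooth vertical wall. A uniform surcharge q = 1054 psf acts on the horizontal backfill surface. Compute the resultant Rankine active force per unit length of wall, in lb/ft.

K_a = tan²(45° − φ/2) = 0.2530.
Soil triangle: ½ K_a γ H² = 0.5×0.2530×97.3×23.0² = 6510 lb/ft.
Surcharge rectangle: K_a q H = 0.2530×1054×23.0 = 6132 lb/ft.
Total = 6510 + 6132 = 12640 lb/ft.

12600 lb/ft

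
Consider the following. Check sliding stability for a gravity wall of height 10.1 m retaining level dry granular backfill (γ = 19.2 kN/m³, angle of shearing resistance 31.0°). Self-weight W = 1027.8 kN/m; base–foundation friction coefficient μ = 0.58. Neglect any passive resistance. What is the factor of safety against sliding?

K_a = tan²(45° − 31.0°/2) = 0.3201.
P_a = ½K_aγH² = 0.5×0.3201×19.2×10.1² = 313.5 kN/m, acting at H/3 = 3.367 m above the base.
FS_sliding = μW / P_a = 0.58×1027.8 / 313.5 = 1.902.

1.90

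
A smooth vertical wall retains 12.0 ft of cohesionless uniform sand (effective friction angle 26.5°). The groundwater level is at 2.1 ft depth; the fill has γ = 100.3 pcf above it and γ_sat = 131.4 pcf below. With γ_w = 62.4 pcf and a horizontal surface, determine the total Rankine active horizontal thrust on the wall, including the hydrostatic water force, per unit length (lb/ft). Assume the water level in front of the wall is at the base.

K_a = tan²(45° − φ/2) = 0.3829.
γ' = 131.4 − 62.4 = 69.00 pcf. Depth below WT = 9.9 ft.
σ'_h at WT = K_a γ d_w = 80.66 psf; at base = 80.66 + K_a γ' × 9.9 = 342.2 psf.
P₁ (0–2.1 ft) = ½×80.66×2.1 = 84.69. P₂ (2.1–12.0 ft) = ½(80.66+342.2)×9.9 = 2093.
P_w = ½ γ_w h₂² = 0.5×62.4×9.9² = 3058. Total = 84.69+2093+3058 = 5236 lb/ft.

5240 lb/ft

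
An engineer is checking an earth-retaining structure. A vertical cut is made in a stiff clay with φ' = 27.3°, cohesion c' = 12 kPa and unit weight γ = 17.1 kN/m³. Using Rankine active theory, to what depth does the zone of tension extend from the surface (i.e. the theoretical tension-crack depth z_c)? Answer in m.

K_a = tan²(45° − 27.3°/2) = 0.3711; √K_a = 0.6092.
The active pressure is zero where K_a γ z = 2c√K_a, so z_c = 2c/(γ√K_a) = 2×12/(17.1×0.6092) = 2.304 m.

2.30 m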